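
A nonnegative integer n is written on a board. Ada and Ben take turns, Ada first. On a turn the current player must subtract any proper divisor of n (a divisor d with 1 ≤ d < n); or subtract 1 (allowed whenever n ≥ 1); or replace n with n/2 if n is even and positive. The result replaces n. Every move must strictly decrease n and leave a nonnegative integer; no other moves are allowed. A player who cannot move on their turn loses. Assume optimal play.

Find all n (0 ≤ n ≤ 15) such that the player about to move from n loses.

0, 2, 5, 7, 9, 11, 13, 15

Positions with no move are L. A position that does have a move is losing for the player to move precisely when every available move leads to a winning position for the opponent. Fill in the labels:
n=0: no move → L
n=1: reaches L-position 0 → W
n=2: only reaches 1(W), which is W → L
n=3: reaches L-position 2 → W
n=4: reaches L-position 2 → W
n=5: only reaches 4(W), which is W → L
n=6: reaches L-position 5 → W
n=7: only reaches 6(W), which is W → L
n=8: reaches L-position 7 → W
n=9: only reaches 6(W), 8(W), all W → L
n=10: reaches L-position 5 → W
n=11: only reaches 10(W), which is W → L
n=12: reaches L-position 9 → W
n=13: only reaches 12(W), which is W → L
n=14: reaches L-position 7 → W
n=15: only reaches 10(W), 12(W), 14(W), all W → L
Reading off the rows marked L gives the requested list; there are 8 such values of n.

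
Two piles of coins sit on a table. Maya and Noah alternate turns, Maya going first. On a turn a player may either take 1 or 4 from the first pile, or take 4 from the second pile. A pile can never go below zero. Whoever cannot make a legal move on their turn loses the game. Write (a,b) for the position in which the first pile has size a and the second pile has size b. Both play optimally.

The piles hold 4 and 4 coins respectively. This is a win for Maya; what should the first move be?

Compute win/loss labels from the base case upward. A position with no move is L. Any other position is W if it can reach an L in one move, else L.
No move ever increases a pile, so every position that can arise here has a ≤ 4 and b ≤ 4; it is enough to label the cells with 0 ≤ a ≤ 4 and 0 ≤ b ≤ 4.
Every move lowers a or b (never raises either), so fill the grid row by row in increasing a, and left to right within a row: each cell's successors are then already labelled.
      b=0  b=1  b=2  b=3  b=4
a=0:    L    L    L    L    W
a=1:    W    W    W    W    L
a=2:    L    L    L    L    W
a=3:    W    W    W    W    L
a=4:    W    W    W    W    W
Cells with no legal move (terminal, hence L): (0,0), (0,1), (0,2), (0,3).
The remaining L cells, each justified by listing all of its moves:
(1,4): only reaches (0,4)(W), (1,0)(W), all W → L
(2,0): only reaches (1,0)(W), which is W → L
(2,1): only reaches (1,1)(W), which is W → L
(2,2): only reaches (1,2)(W), which is W → L
(2,3): only reaches (1,3)(W), which is W → L
(3,4): only reaches (2,4)(W), (3,0)(W), all W → L
Every other cell has at least one move into one of the L cells above, so it is W.
From (4,4), the L positions reachable in one move are: (3,4).

Move to (3,4).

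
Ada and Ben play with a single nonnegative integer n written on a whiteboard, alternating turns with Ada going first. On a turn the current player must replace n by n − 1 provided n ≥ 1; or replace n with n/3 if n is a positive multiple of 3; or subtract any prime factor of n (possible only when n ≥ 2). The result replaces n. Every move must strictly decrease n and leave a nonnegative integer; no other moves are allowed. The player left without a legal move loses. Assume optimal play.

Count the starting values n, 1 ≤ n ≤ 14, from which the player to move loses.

Classify positions by backward induction: terminal positions (no move available) are L. From any other position, the mover wins iff some move reaches an L.
n=0: no move → L
n=1: can move to 0, which is L ⇒ W
n=2: can move to 0, which is L ⇒ W
n=3: can move to 0, which is L ⇒ W
n=4: moves to 2(W), 3(W); every one is W ⇒ L
n=5: can move to 0, which is L ⇒ W
n=6: can move to 4, which is L ⇒ W
n=7: can move to 0, which is L ⇒ W
n=8: moves to 6(W), 7(W); every one is W ⇒ L
n=9: can move to 8, which is L ⇒ W
n=10: can move to 8, which is L ⇒ W
n=11: can move to 0, which is L ⇒ W
n=12: can move to 4, which is L ⇒ W
n=13: can move to 0, which is L ⇒ W
n=14: moves to 7(W), 12(W), 13(W); every one is W ⇒ L
L entries with 1 ≤ n ≤ 14 (n=0 is outside the asked range and is not counted): n = 4, 8, 14; that makes 3.

3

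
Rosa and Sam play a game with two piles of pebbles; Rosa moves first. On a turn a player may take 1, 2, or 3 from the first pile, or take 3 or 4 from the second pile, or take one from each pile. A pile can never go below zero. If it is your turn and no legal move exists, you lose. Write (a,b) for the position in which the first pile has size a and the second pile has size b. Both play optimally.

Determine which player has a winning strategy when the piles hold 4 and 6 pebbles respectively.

Build the W/L table. Terminal = L. A non-terminal position is W if it has a move to some L; otherwise it is L.
No move ever increases a pile, so every position that can arise here has a ≤ 4 and b ≤ 6; it is enough to label the cells with 0 ≤ a ≤ 4 and 0 ≤ b ≤ 6.
Every move lowers a or b (never raises either), so fill the grid row by row in increasing a, and left to right within a row: each cell's successors are then already labelled.
      b=0  b=1  b=2  b=3  b=4  b=5  b=6
a=0:    L    L    L    W    W    W    W
a=1:    W    W    W    W    L    L    L
a=2:    W    W    W    L    W    W    W
a=3:    W    W    W    W    W    W    W
a=4:    L    L    L    W    W    W    W
Cells with no legal move (terminal, hence L): (0,0), (0,1), (0,2).
The remaining L cells, each justified by listing all of its moves:
(1,4): →(0,4)(W), (1,1)(W), (1,0)(W), (0,3)(W) — all W, so L
(1,5): →(0,5)(W), (1,2)(W), (1,1)(W), (0,4)(W) — all W, so L
(1,6): →(0,6)(W), (1,3)(W), (1,2)(W), (0,5)(W) — all W, so L
(2,3): →(1,3)(W), (0,3)(W), (2,0)(W), (1,2)(W) — all W, so L
(4,0): →(3,0)(W), (2,0)(W), (1,0)(W) — all W, so L
(4,1): →(3,1)(W), (2,1)(W), (1,1)(W), (3,0)(W) — all W, so L
(4,2): →(3,2)(W), (2,2)(W), (1,2)(W), (3,1)(W) — all W, so L
Every other cell has at least one move into one of the L cells above, so it is W.
The starting position (4,6) is W: Rosa should move to (1,6), handing over an L position.

Rosa wins.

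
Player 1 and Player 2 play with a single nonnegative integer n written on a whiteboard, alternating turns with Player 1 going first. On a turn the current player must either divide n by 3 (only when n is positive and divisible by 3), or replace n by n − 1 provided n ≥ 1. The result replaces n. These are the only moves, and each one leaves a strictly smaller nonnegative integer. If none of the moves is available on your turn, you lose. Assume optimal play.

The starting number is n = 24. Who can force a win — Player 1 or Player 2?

Classify positions by backward induction: terminal positions (no move available) are L. From any other position, the mover wins iff some move reaches an L.
n=0: no move → L
n=1: reaches L-position 0 → W
n=2: only reaches 1(W), which is W → L
n=3: reaches L-position 2 → W
n=4: only reaches 3(W), which is W → L
n=5: reaches L-position 4 → W
n=6: reaches L-position 2 → W
n=7: only reaches 6(W), which is W → L
n=8: reaches L-position 7 → W
n=9: only reaches 3(W), 8(W), all W → L
n=10: reaches L-position 9 → W
n=11: only reaches 10(W), which is W → L
n=12: reaches L-position 4 → W
n=13: only reaches 12(W), which is W → L
n=14: reaches L-position 13 → W
n=15: only reaches 5(W), 14(W), all W → L
n=16: reaches L-position 15 → W
n=17: only reaches 16(W), which is W → L
n=18: reaches L-position 17 → W
n=19: only reaches 18(W), which is W → L
n=20: reaches L-position 19 → W
n=21: reaches L-position 7 → W
n=22: only reaches 21(W), which is W → L
n=23: reaches L-position 22 → W
n=24: only reaches 8(W), 23(W), all W → L
The starting position 24 is L: whatever Player 1 does, the opponent receives a W position.

Player 2 wins.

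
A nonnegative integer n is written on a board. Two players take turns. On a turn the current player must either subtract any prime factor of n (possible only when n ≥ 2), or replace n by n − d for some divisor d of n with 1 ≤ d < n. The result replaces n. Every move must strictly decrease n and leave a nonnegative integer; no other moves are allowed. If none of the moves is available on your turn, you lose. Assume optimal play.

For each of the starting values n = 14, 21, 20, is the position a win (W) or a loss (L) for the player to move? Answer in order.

Classify positions by backward induction: terminal positions (no move available) are L. From any other position, the mover wins iff some move reaches an L.
n=0: no move → L
n=1: no move → L
n=2: can move to 0, which is L ⇒ W
n=3: can move to 0, which is L ⇒ W
n=4: moves to 2(W), 3(W); every one is W ⇒ L
n=5: can move to 0, which is L ⇒ W
n=6: can move to 4, which is L ⇒ W
n=7: can move to 0, which is L ⇒ W
n=8: can move to 4, which is L ⇒ W
n=9: moves to 6(W), 8(W); every one is W ⇒ L
n=10: can move to 9, which is L ⇒ W
n=11: can move to 0, which is L ⇒ W
n=12: can move to 9, which is L ⇒ W
n=13: can move to 0, which is L ⇒ W
n=14: moves to 7(W), 12(W), 13(W); every one is W ⇒ L
n=15: can move to 14, which is L ⇒ W
n=16: can move to 14, which is L ⇒ W
n=17: can move to 0, which is L ⇒ W
n=18: can move to 9, which is L ⇒ W
n=19: can move to 0, which is L ⇒ W
n=20: moves to 10(W), 15(W), 16(W), 18(W), 19(W); every one is W ⇒ L
n=21: can move to 14, which is L ⇒ W

14: L, 21: W, 20: L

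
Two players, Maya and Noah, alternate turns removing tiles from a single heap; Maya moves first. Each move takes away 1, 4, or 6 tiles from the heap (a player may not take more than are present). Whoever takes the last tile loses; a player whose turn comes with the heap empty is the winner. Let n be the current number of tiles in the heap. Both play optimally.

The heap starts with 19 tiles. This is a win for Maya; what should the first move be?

Remove 1, leaving 18.

Use the standard recursion: the mover wins at a terminal position; elsewhere, the mover wins exactly when some move hands the opponent an L position.
n=0: no move; the opponent has just taken the last tile and therefore loses → W
n=1: only reaches 0(W), which is W → L
n=2: reaches L-position 1 → W
n=3: only reaches 2(W), which is W → L
n=4: reaches L-position 3 → W
n=5: reaches L-position 1 → W
n=6: only reaches 5(W), 2(W), 0(W), all W → L
n=7: reaches L-position 6 → W
n=8: only reaches 7(W), 4(W), 2(W), all W → L
n=9: reaches L-position 8 → W
n=10: reaches L-position 6 → W
n=11: only reaches 10(W), 7(W), 5(W), all W → L
n=12: reaches L-position 11 → W
n=13: only reaches 12(W), 9(W), 7(W), all W → L
n=14: reaches L-position 13 → W
n=15: reaches L-position 11 → W
n=16: only reaches 15(W), 12(W), 10(W), all W → L
n=17: reaches L-position 16 → W
n=18: only reaches 17(W), 14(W), 12(W), all W → L
n=19: reaches L-position 18 → W
From 19, the L positions reachable in one move are: 18, 13. Any move reaching one of these is winning.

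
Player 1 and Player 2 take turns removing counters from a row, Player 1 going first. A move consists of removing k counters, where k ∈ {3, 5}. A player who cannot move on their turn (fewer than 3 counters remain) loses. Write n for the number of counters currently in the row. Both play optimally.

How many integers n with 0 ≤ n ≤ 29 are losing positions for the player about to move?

12

Compute win/loss labels from the base case upward. A position with no move is L. Any other position is W if it can reach an L in one move, else L.
n=0: no move → L
n=1: no move → L
n=2: no move → L
n=3: →0(L), so W
n=4: →1(L), so W
n=5: →2(L), so W
n=6: →1(L), so W
n=7: →2(L), so W
n=8: →5(W), 3(W) — all W, so L
n=9: →6(W), 4(W) — all W, so L
n=10: →7(W), 5(W) — all W, so L
n=11: →8(L), so W
n=12: →9(L), so W
n=13: →10(L), so W
n=14: →9(L), so W
n=15: →10(L), so W
n=16: →13(W), 11(W) — all W, so L
n=17: →14(W), 12(W) — all W, so L
n=18: →15(W), 13(W) — all W, so L
n=19: →16(L), so W
n=20: →17(L), so W
n=21: →18(L), so W
n=22: →17(L), so W
n=23: →18(L), so W
n=24: →21(W), 19(W) — all W, so L
n=25: →22(W), 20(W) — all W, so L
n=26: →23(W), 21(W) — all W, so L
n=27: →24(L), so W
n=28: →25(L), so W
n=29: →26(L), so W
L entries with 0 ≤ n ≤ 29: n = 0, 1, 2, 8, 9, 10, 16, 17, 18, 24, 25, 26; that makes 12.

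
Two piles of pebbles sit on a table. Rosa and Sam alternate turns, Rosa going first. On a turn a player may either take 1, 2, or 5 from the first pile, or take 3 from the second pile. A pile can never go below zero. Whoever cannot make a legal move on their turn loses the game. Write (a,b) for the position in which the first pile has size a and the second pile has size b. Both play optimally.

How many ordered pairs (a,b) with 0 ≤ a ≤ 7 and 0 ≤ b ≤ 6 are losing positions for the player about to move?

21

Work bottom-up. With no move the player to move loses. Otherwise the position is W if at least one move leads to an L position for the opponent, and L if every move leads to a W.
Every move lowers a or b (never raises either), so fill the grid row by row in increasing a, and left to right within a row: each cell's successors are then already labelled.
      b=0  b=1  b=2  b=3  b=4  b=5  b=6
a=0:    L    L    L    W    W    W    L
a=1:    W    W    W    L    L    L    W
a=2:    W    W    W    W    W    W    W
a=3:    L    L    L    W    W    W    L
a=4:    W    W    W    L    L    L    W
a=5:    W    W    W    W    W    W    W
a=6:    L    L    L    W    W    W    L
a=7:    W    W    W    L    L    L    W
Cells with no legal move (terminal, hence L): (0,0), (0,1), (0,2).
The remaining L cells, each justified by listing all of its moves:
(0,6): the only move is to (0,3)(W), a W ⇒ L
(1,3): moves to (0,3)(W), (1,0)(W); every one is W ⇒ L
(1,4): moves to (0,4)(W), (1,1)(W); every one is W ⇒ L
(1,5): moves to (0,5)(W), (1,2)(W); every one is W ⇒ L
(3,0): moves to (2,0)(W), (1,0)(W); every one is W ⇒ L
(3,1): moves to (2,1)(W), (1,1)(W); every one is W ⇒ L
(3,2): moves to (2,2)(W), (1,2)(W); every one is W ⇒ L
(3,6): moves to (2,6)(W), (1,6)(W), (3,3)(W); every one is W ⇒ L
(4,3): moves to (3,3)(W), (2,3)(W), (4,0)(W); every one is W ⇒ L
(4,4): moves to (3,4)(W), (2,4)(W), (4,1)(W); every one is W ⇒ L
(4,5): moves to (3,5)(W), (2,5)(W), (4,2)(W); every one is W ⇒ L
(6,0): moves to (5,0)(W), (4,0)(W), (1,0)(W); every one is W ⇒ L
(6,1): moves to (5,1)(W), (4,1)(W), (1,1)(W); every one is W ⇒ L
(6,2): moves to (5,2)(W), (4,2)(W), (1,2)(W); every one is W ⇒ L
(6,6): moves to (5,6)(W), (4,6)(W), (1,6)(W), (6,3)(W); every one is W ⇒ L
(7,3): moves to (6,3)(W), (5,3)(W), (2,3)(W), (7,0)(W); every one is W ⇒ L
(7,4): moves to (6,4)(W), (5,4)(W), (2,4)(W), (7,1)(W); every one is W ⇒ L
(7,5): moves to (6,5)(W), (5,5)(W), (2,5)(W), (7,2)(W); every one is W ⇒ L
Every other cell has at least one move into one of the L cells above, so it is W.
L cells per row: a=0: 4, a=1: 3, a=2: 0, a=3: 4, a=4: 3, a=5: 0, a=6: 4, a=7: 3; total 21.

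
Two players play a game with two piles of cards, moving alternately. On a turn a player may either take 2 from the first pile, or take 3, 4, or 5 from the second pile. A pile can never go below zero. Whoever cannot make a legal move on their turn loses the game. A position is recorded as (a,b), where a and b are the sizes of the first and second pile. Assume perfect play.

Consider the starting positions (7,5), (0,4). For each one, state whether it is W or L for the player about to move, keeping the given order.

Label each position W (a win for the player to move) or L (a loss). A position with no legal move is L; any other position is W exactly when some move reaches an L, and L when every move reaches a W.
No move ever increases a pile, so every position that can arise here has a ≤ 7 and b ≤ 5; it is enough to label the cells with 0 ≤ a ≤ 7 and 0 ≤ b ≤ 5.
Every move lowers a or b (never raises either), so fill the grid row by row in increasing a, and left to right within a row: each cell's successors are then already labelled.
      b=0  b=1  b=2  b=3  b=4  b=5
a=0:    L    L    L    W    W    W
a=1:    L    L    L    W    W    W
a=2:    W    W    W    L    L    L
a=3:    W    W    W    L    L    L
a=4:    L    L    L    W    W    W
a=5:    L    L    L    W    W    W
a=6:    W    W    W    L    L    L
a=7:    W    W    W    L    L    L
Cells with no legal move (terminal, hence L): (0,0), (0,1), (0,2), (1,0), (1,1), (1,2).
The remaining L cells, each justified by listing all of its moves:
(2,3): moves to (0,3)(W), (2,0)(W); every one is W ⇒ L
(2,4): moves to (0,4)(W), (2,1)(W), (2,0)(W); every one is W ⇒ L
(2,5): moves to (0,5)(W), (2,2)(W), (2,1)(W), (2,0)(W); every one is W ⇒ L
(3,3): moves to (1,3)(W), (3,0)(W); every one is W ⇒ L
(3,4): moves to (1,4)(W), (3,1)(W), (3,0)(W); every one is W ⇒ L
(3,5): moves to (1,5)(W), (3,2)(W), (3,1)(W), (3,0)(W); every one is W ⇒ L
(4,0): the only move is to (2,0)(W), a W ⇒ L
(4,1): the only move is to (2,1)(W), a W ⇒ L
(4,2): the only move is to (2,2)(W), a W ⇒ L
(5,0): the only move is to (3,0)(W), a W ⇒ L
(5,1): the only move is to (3,1)(W), a W ⇒ L
(5,2): the only move is to (3,2)(W), a W ⇒ L
(6,3): moves to (4,3)(W), (6,0)(W); every one is W ⇒ L
(6,4): moves to (4,4)(W), (6,1)(W), (6,0)(W); every one is W ⇒ L
(6,5): moves to (4,5)(W), (6,2)(W), (6,1)(W), (6,0)(W); every one is W ⇒ L
(7,3): moves to (5,3)(W), (7,0)(W); every one is W ⇒ L
(7,4): moves to (5,4)(W), (7,1)(W), (7,0)(W); every one is W ⇒ L
(7,5): moves to (5,5)(W), (7,2)(W), (7,1)(W), (7,0)(W); every one is W ⇒ L
Every other cell has at least one move into one of the L cells above, so it is W.
(7,5): one of the L cells justified above, so L
(0,4): the move to (0,1) reaches an L cell, so W

(7,5): L, (0,4): W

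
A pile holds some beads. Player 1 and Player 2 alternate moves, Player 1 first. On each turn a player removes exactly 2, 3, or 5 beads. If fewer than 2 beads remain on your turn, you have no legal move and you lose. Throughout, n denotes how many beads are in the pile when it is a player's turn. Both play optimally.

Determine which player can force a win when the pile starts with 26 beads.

Classify positions by backward induction: terminal positions (no move available) are L. From any other position, the mover wins iff some move reaches an L.
n=0: no move → L
n=1: no move → L
n=2: can move to 0, which is L ⇒ W
n=3: can move to 1, which is L ⇒ W
n=4: can move to 1, which is L ⇒ W
n=5: can move to 0, which is L ⇒ W
n=6: can move to 1, which is L ⇒ W
n=7: moves to 5(W), 4(W), 2(W); every one is W ⇒ L
n=8: moves to 6(W), 5(W), 3(W); every one is W ⇒ L
n=9: can move to 7, which is L ⇒ W
n=10: can move to 8, which is L ⇒ W
n=11: can move to 8, which is L ⇒ W
n=12: can move to 7, which is L ⇒ W
n=13: can move to 8, which is L ⇒ W
n=14: moves to 12(W), 11(W), 9(W); every one is W ⇒ L
n=15: moves to 13(W), 12(W), 10(W); every one is W ⇒ L
n=16: can move to 14, which is L ⇒ W
n=17: can move to 15, which is L ⇒ W
n=18: can move to 15, which is L ⇒ W
n=19: can move to 14, which is L ⇒ W
n=20: can move to 15, which is L ⇒ W
n=21: moves to 19(W), 18(W), 16(W); every one is W ⇒ L
n=22: moves to 20(W), 19(W), 17(W); every one is W ⇒ L
n=23: can move to 21, which is L ⇒ W
n=24: can move to 22, which is L ⇒ W
n=25: can move to 22, which is L ⇒ W
n=26: can move to 21, which is L ⇒ W
The starting position 26 is W: Player 1 should remove 5, leaving 21, handing over an L position.

Player 1 wins.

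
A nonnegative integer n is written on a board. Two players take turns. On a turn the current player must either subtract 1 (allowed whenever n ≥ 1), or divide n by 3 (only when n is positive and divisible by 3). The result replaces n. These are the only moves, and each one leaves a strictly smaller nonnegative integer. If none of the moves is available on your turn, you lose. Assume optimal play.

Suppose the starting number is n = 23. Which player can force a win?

The first player wins.

Label each position W (a win for the player to move) or L (a loss). A position with no legal move is L; any other position is W exactly when some move reaches an L, and L when every move reaches a W.
n=0: no move → L
n=1: can move to 0, which is L ⇒ W
n=2: the only move is to 1(W), a W ⇒ L
n=3: can move to 2, which is L ⇒ W
n=4: the only move is to 3(W), a W ⇒ L
n=5: can move to 4, which is L ⇒ W
n=6: can move to 2, which is L ⇒ W
n=7: the only move is to 6(W), a W ⇒ L
n=8: can move to 7, which is L ⇒ W
n=9: moves to 3(W), 8(W); every one is W ⇒ L
n=10: can move to 9, which is L ⇒ W
n=11: the only move is to 10(W), a W ⇒ L
n=12: can move to 4, which is L ⇒ W
n=13: the only move is to 12(W), a W ⇒ L
n=14: can move to 13, which is L ⇒ W
n=15: moves to 5(W), 14(W); every one is W ⇒ L
n=16: can move to 15, which is L ⇒ W
n=17: the only move is to 16(W), a W ⇒ L
n=18: can move to 17, which is L ⇒ W
n=19: the only move is to 18(W), a W ⇒ L
n=20: can move to 19, which is L ⇒ W
n=21: can move to 7, which is L ⇒ W
n=22: the only move is to 21(W), a W ⇒ L
n=23: can move to 22, which is L ⇒ W
From 23 the player to move can move to 22, reaching an L position.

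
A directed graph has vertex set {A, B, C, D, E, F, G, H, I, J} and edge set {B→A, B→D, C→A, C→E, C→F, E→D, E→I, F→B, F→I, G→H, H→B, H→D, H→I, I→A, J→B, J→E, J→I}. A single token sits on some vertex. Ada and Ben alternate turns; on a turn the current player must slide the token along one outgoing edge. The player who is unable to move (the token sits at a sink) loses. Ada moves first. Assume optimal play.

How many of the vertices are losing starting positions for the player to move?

Compute win/loss labels from the base case upward. A position with no move is L. Any other position is W if it can reach an L in one move, else L.
Every edge goes from a vertex to one that appears earlier in the order D, A, B, I, H, F, G, E, C, J, so processing vertices in that order labels each vertex after all of its successors.
D: no outgoing edge → L
A: no outgoing edge → L
B: reaches L-position A → W
I: reaches L-position A → W
H: reaches L-position D → W
F: only reaches I(W), B(W), all W → L
G: only reaches H(W), which is W → L
E: reaches L-position D → W
C: reaches L-position F → W
J: only reaches E(W), I(W), B(W), all W → L
The L vertices are A, D, F, G, J; that is 5 in all.

5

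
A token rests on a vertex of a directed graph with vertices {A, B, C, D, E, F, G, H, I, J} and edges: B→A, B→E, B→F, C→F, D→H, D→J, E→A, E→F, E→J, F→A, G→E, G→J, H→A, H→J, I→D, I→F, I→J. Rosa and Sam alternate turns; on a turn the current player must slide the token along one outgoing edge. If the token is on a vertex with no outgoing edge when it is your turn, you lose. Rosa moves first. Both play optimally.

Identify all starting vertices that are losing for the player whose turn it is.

A, C, J

Use the standard recursion: the mover loses at a terminal position; elsewhere, the mover wins exactly when some move hands the opponent an L position.
Every edge goes from a vertex to one that appears earlier in the order J, A, H, F, D, I, C, E, B, G, so processing vertices in that order labels each vertex after all of its successors.
J: no outgoing edge → L
A: no outgoing edge → L
H: can move to A, which is L ⇒ W
F: can move to A, which is L ⇒ W
D: can move to J, which is L ⇒ W
I: can move to J, which is L ⇒ W
C: the only move is to F(W), a W ⇒ L
E: can move to A, which is L ⇒ W
B: can move to A, which is L ⇒ W
G: can move to J, which is L ⇒ W
The losing starting vertices are exactly the entries labelled L in this table (3 of them).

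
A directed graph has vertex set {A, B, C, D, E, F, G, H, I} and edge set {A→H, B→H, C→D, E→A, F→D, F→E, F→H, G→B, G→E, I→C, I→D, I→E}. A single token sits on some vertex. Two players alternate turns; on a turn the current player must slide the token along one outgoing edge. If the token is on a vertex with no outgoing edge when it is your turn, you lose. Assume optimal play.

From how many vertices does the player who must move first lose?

Use the standard recursion: the mover loses at a terminal position; elsewhere, the mover wins exactly when some move hands the opponent an L position.
Every edge goes from a vertex to one that appears earlier in the order D, H, A, E, F, B, C, I, G, so processing vertices in that order labels each vertex after all of its successors.
D: no outgoing edge → L
H: no outgoing edge → L
A: W (go to H, an L position)
E: L (sole option A(W) is W)
F: W (go to E, an L position)
B: W (go to H, an L position)
C: W (go to D, an L position)
I: W (go to E, an L position)
G: W (go to E, an L position)
The L vertices are D, E, H; that is 3 in all.

3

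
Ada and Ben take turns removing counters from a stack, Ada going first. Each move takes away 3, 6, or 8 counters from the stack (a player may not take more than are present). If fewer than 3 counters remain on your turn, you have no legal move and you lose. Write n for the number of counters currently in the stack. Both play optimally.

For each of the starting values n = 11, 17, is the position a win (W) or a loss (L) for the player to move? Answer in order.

Use the standard recursion: the mover loses at a terminal position; elsewhere, the mover wins exactly when some move hands the opponent an L position.
n=0: no move → L
n=1: no move → L
n=2: no move → L
n=3: W (go to 0, an L position)
n=4: W (go to 1, an L position)
n=5: W (go to 2, an L position)
n=6: W (go to 0, an L position)
n=7: W (go to 1, an L position)
n=8: W (go to 2, an L position)
n=9: W (go to 1, an L position)
n=10: W (go to 2, an L position)
n=11: L (options 8(W), 5(W), 3(W) are all W)
n=12: L (options 9(W), 6(W), 4(W) are all W)
n=13: L (options 10(W), 7(W), 5(W) are all W)
n=14: W (go to 11, an L position)
n=15: W (go to 12, an L position)
n=16: W (go to 13, an L position)
n=17: W (go to 11, an L position)

11: L, 17: W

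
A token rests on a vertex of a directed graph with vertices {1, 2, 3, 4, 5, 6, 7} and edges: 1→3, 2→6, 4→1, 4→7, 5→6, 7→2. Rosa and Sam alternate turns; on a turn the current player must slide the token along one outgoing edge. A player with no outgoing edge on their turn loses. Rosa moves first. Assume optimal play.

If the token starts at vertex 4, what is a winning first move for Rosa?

Move to 7.

Compute win/loss labels from the base case upward. A position with no move is L. Any other position is W if it can reach an L in one move, else L.
Every edge goes from a vertex to one that appears earlier in the order 3, 6, 2, 5, 1, 7, 4, so processing vertices in that order labels each vertex after all of its successors.
3: no outgoing edge → L
6: no outgoing edge → L
2: →6(L), so W
5: →6(L), so W
1: →3(L), so W
7: →2(W) only, which is W, so L
4: →7(L), so W
From 4, the L positions reachable in one move are: 7.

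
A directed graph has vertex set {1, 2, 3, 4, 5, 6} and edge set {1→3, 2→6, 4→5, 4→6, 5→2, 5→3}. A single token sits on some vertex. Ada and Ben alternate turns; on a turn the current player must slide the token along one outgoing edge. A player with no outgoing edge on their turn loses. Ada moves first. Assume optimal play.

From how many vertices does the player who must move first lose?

Positions with no move are L. A position that does have a move is losing for the player to move precisely when every available move leads to a winning position for the opponent. Fill in the labels:
Every edge goes from a vertex to one that appears earlier in the order 6, 3, 1, 2, 5, 4, so processing vertices in that order labels each vertex after all of its successors.
6: no outgoing edge → L
3: no outgoing edge → L
1: W (go to 3, an L position)
2: W (go to 6, an L position)
5: W (go to 3, an L position)
4: W (go to 6, an L position)
The L vertices are 3, 6; that is 2 in all.

2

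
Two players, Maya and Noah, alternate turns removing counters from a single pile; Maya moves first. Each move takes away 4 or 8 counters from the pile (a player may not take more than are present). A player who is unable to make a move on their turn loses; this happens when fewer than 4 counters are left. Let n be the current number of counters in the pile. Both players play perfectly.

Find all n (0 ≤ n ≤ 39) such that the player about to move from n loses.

Label each position W (a win for the player to move) or L (a loss). A position with no legal move is L; any other position is W exactly when some move reaches an L, and L when every move reaches a W.
n=0: no move → L
n=1: no move → L
n=2: no move → L
n=3: no move → L
n=4: can move to 0, which is L ⇒ W
n=5: can move to 1, which is L ⇒ W
n=6: can move to 2, which is L ⇒ W
n=7: can move to 3, which is L ⇒ W
n=8: can move to 0, which is L ⇒ W
n=9: can move to 1, which is L ⇒ W
n=10: can move to 2, which is L ⇒ W
n=11: can move to 3, which is L ⇒ W
n=12: moves to 8(W), 4(W); every one is W ⇒ L
n=13: moves to 9(W), 5(W); every one is W ⇒ L
n=14: moves to 10(W), 6(W); every one is W ⇒ L
n=15: moves to 11(W), 7(W); every one is W ⇒ L
n=16: can move to 12, which is L ⇒ W
n=17: can move to 13, which is L ⇒ W
n=18: can move to 14, which is L ⇒ W
n=19: can move to 15, which is L ⇒ W
n=20: can move to 12, which is L ⇒ W
n=21: can move to 13, which is L ⇒ W
n=22: can move to 14, which is L ⇒ W
n=23: can move to 15, which is L ⇒ W
n=24: moves to 20(W), 16(W); every one is W ⇒ L
n=25: moves to 21(W), 17(W); every one is W ⇒ L
n=26: moves to 22(W), 18(W); every one is W ⇒ L
n=27: moves to 23(W), 19(W); every one is W ⇒ L
n=28: can move to 24, which is L ⇒ W
n=29: can move to 25, which is L ⇒ W
n=30: can move to 26, which is L ⇒ W
n=31: can move to 27, which is L ⇒ W
n=32: can move to 24, which is L ⇒ W
n=33: can move to 25, which is L ⇒ W
n=34: can move to 26, which is L ⇒ W
n=35: can move to 27, which is L ⇒ W
n=36: moves to 32(W), 28(W); every one is W ⇒ L
n=37: moves to 33(W), 29(W); every one is W ⇒ L
n=38: moves to 34(W), 30(W); every one is W ⇒ L
n=39: moves to 35(W), 31(W); every one is W ⇒ L
Reading off the rows marked L gives the requested list; there are 16 such values of n.

0, 1, 2, 3, 12, 13, 14, 15, 24, 25, 26, 27, 36, 37, 38, 39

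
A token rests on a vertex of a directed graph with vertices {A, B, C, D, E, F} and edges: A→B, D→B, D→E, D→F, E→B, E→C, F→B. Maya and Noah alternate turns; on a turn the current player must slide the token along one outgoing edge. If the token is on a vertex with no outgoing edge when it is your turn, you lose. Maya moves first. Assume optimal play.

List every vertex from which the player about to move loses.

B, C

Compute win/loss labels from the base case upward. A position with no move is L. Any other position is W if it can reach an L in one move, else L.
Every edge goes from a vertex to one that appears earlier in the order B, C, F, A, E, D, so processing vertices in that order labels each vertex after all of its successors.
B: no outgoing edge → L
C: no outgoing edge → L
F: reaches L-position B → W
A: reaches L-position B → W
E: reaches L-position C → W
D: reaches L-position B → W
The losing starting vertices are exactly the entries labelled L in this table (2 of them).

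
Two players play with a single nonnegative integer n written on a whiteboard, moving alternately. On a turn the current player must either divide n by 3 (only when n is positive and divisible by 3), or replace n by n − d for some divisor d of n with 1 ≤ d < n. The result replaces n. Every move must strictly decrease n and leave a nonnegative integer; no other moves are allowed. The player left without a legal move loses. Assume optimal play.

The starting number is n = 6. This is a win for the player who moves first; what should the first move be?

Work bottom-up. With no move the player to move loses. Otherwise the position is W if at least one move leads to an L position for the opponent, and L if every move leads to a W.
n=0: no move → L
n=1: no move → L
n=2: W (go to 1, an L position)
n=3: W (go to 1, an L position)
n=4: L (options 2(W), 3(W) are all W)
n=5: W (go to 4, an L position)
n=6: W (go to 4, an L position)
From 6, the L positions reachable in one move are: 4.

Move to 4.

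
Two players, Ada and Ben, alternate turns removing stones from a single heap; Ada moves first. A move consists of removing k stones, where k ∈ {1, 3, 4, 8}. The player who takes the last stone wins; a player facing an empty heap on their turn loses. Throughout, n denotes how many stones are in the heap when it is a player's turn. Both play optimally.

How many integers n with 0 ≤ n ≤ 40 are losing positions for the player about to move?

Positions with no move are L. A position that does have a move is losing for the player to move precisely when every available move leads to a winning position for the opponent. Fill in the labels:
n=0: no move → L
n=1: reaches L-position 0 → W
n=2: only reaches 1(W), which is W → L
n=3: reaches L-position 2 → W
n=4: reaches L-position 0 → W
n=5: reaches L-position 2 → W
n=6: reaches L-position 2 → W
n=7: only reaches 6(W), 4(W), 3(W), all W → L
n=8: reaches L-position 7 → W
n=9: only reaches 8(W), 6(W), 5(W), 1(W), all W → L
n=10: reaches L-position 9 → W
n=11: reaches L-position 7 → W
n=12: reaches L-position 9 → W
n=13: reaches L-position 9 → W
n=14: only reaches 13(W), 11(W), 10(W), 6(W), all W → L
n=15: reaches L-position 14 → W
n=16: only reaches 15(W), 13(W), 12(W), 8(W), all W → L
n=17: reaches L-position 16 → W
n=18: reaches L-position 14 → W
n=19: reaches L-position 16 → W
n=20: reaches L-position 16 → W
n=21: only reaches 20(W), 18(W), 17(W), 13(W), all W → L
n=22: reaches L-position 21 → W
n=23: only reaches 22(W), 20(W), 19(W), 15(W), all W → L
n=24: reaches L-position 23 → W
n=25: reaches L-position 21 → W
n=26: reaches L-position 23 → W
n=27: reaches L-position 23 → W
n=28: only reaches 27(W), 25(W), 24(W), 20(W), all W → L
n=29: reaches L-position 28 → W
n=30: only reaches 29(W), 27(W), 26(W), 22(W), all W → L
n=31: reaches L-position 30 → W
n=32: reaches L-position 28 → W
n=33: reaches L-position 30 → W
n=34: reaches L-position 30 → W
n=35: only reaches 34(W), 32(W), 31(W), 27(W), all W → L
n=36: reaches L-position 35 → W
n=37: only reaches 36(W), 34(W), 33(W), 29(W), all W → L
n=38: reaches L-position 37 → W
n=39: reaches L-position 35 → W
n=40: reaches L-position 37 → W
L entries with 0 ≤ n ≤ 40: n = 0, 2, 7, 9, 14, 16, 21, 23, 28, 30, 35, 37; that makes 12.

12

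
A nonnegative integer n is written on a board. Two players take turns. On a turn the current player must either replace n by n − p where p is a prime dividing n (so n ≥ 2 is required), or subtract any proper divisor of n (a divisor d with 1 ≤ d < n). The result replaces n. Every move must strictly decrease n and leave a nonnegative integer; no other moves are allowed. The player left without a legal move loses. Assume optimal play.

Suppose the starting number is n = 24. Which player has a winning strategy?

The first player wins.

Build the W/L table. Terminal = L. A non-terminal position is W if it has a move to some L; otherwise it is L.
n=0: no move → L
n=1: no move → L
n=2: →0(L), so W
n=3: →0(L), so W
n=4: →2(W), 3(W) — all W, so L
n=5: →0(L), so W
n=6: →4(L), so W
n=7: →0(L), so W
n=8: →4(L), so W
n=9: →6(W), 8(W) — all W, so L
n=10: →9(L), so W
n=11: →0(L), so W
n=12: →9(L), so W
n=13: →0(L), so W
n=14: →7(W), 12(W), 13(W) — all W, so L
n=15: →14(L), so W
n=16: →14(L), so W
n=17: →0(L), so W
n=18: →9(L), so W
n=19: →0(L), so W
n=20: →10(W), 15(W), 16(W), 18(W), 19(W) — all W, so L
n=21: →14(L), so W
n=22: →20(L), so W
n=23: →0(L), so W
n=24: →20(L), so W
The starting position 24 is W: the player to move should move to 20, handing over an L position.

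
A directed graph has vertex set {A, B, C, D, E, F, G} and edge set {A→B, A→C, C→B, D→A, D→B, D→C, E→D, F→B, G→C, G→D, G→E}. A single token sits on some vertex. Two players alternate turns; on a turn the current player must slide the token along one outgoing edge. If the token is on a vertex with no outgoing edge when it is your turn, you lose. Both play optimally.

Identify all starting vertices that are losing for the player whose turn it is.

B, E

Use the standard recursion: the mover loses at a terminal position; elsewhere, the mover wins exactly when some move hands the opponent an L position.
Every edge goes from a vertex to one that appears earlier in the order B, C, A, D, E, G, F, so processing vertices in that order labels each vertex after all of its successors.
B: no outgoing edge → L
C: reaches L-position B → W
A: reaches L-position B → W
D: reaches L-position B → W
E: only reaches D(W), which is W → L
G: reaches L-position E → W
F: reaches L-position B → W
Reading off the rows marked L gives the requested list; there are 2 such vertices.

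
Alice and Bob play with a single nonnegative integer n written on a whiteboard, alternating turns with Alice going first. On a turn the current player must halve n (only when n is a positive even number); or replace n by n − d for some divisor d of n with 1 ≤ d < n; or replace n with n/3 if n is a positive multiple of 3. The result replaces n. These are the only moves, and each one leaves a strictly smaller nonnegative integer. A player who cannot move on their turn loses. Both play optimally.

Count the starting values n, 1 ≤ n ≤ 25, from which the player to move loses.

Build the W/L table. Terminal = L. A non-terminal position is W if it has a move to some L; otherwise it is L.
n=0: no move → L
n=1: no move → L
n=2: →1(L), so W
n=3: →1(L), so W
n=4: →2(W), 3(W) — all W, so L
n=5: →4(L), so W
n=6: →4(L), so W
n=7: →6(W) only, which is W, so L
n=8: →4(L), so W
n=9: →3(W), 6(W), 8(W) — all W, so L
n=10: →9(L), so W
n=11: →10(W) only, which is W, so L
n=12: →4(L), so W
n=13: →12(W) only, which is W, so L
n=14: →7(L), so W
n=15: →5(W), 10(W), 12(W), 14(W) — all W, so L
n=16: →15(L), so W
n=17: →16(W) only, which is W, so L
n=18: →9(L), so W
n=19: →18(W) only, which is W, so L
n=20: →15(L), so W
n=21: →7(L), so W
n=22: →11(L), so W
n=23: →22(W) only, which is W, so L
n=24: →23(L), so W
n=25: →20(W), 24(W) — all W, so L
L entries with 1 ≤ n ≤ 25 (n=0 is outside the asked range and is not counted): n = 1, 4, 7, 9, 11, 13, 15, 17, 19, 23, 25; that makes 11.

11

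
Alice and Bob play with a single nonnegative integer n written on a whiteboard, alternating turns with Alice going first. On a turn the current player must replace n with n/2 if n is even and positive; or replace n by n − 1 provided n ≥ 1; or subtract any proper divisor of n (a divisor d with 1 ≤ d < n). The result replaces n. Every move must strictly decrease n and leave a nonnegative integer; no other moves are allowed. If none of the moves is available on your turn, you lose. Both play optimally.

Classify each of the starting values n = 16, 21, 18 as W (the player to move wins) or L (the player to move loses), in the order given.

16: W, 21: L, 18: W

Label each position W (a win for the player to move) or L (a loss). A position with no legal move is L; any other position is W exactly when some move reaches an L, and L when every move reaches a W.
n=0: no move → L
n=1: W (go to 0, an L position)
n=2: L (sole option 1(W) is W)
n=3: W (go to 2, an L position)
n=4: W (go to 2, an L position)
n=5: L (sole option 4(W) is W)
n=6: W (go to 5, an L position)
n=7: L (sole option 6(W) is W)
n=8: W (go to 7, an L position)
n=9: L (options 6(W), 8(W) are all W)
n=10: W (go to 5, an L position)
n=11: L (sole option 10(W) is W)
n=12: W (go to 9, an L position)
n=13: L (sole option 12(W) is W)
n=14: W (go to 7, an L position)
n=15: L (options 10(W), 12(W), 14(W) are all W)
n=16: W (go to 15, an L position)
n=17: L (sole option 16(W) is W)
n=18: W (go to 9, an L position)
n=19: L (sole option 18(W) is W)
n=20: W (go to 15, an L position)
n=21: L (options 14(W), 18(W), 20(W) are all W)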